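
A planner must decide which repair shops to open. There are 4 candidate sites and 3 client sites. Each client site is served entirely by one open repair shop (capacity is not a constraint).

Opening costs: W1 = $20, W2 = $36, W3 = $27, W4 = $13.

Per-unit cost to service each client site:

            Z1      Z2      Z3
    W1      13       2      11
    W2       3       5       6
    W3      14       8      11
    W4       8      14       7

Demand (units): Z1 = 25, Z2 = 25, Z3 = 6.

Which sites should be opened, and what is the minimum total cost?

For any fixed open set, each client site goes to its cheapest open site; total = fixed + service.
{W1, W2}: Z1→W2 3·25=75, Z2→W1 2·25=50, Z3→W2 6·6=36. Service 161; fixed 56; total 217.
{W1, W2, W4}: service 161 + fixed 69 = 230
{W1, W2, W3}: service 161 + fixed 83 = 244
{W1, W2, W3, W4}: service 161 + fixed 96 = 257
(All 15 nonempty subsets were checked; W1 and W2 is lowest.)

Open W1 and W2; minimum total cost 217.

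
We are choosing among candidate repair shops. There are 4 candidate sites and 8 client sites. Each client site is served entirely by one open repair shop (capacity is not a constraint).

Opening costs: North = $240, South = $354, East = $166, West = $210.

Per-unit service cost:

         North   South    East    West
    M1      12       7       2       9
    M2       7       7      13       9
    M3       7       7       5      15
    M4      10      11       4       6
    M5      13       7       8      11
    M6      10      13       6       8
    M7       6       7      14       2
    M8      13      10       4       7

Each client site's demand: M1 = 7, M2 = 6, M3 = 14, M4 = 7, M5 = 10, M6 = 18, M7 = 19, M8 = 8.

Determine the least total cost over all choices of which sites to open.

For any fixed open set, each client site goes to its cheapest open site; total = fixed + service.
{East, West}: M1→East 2·7=14, M2→West 9·6=54, M3→East 5·14=70, M4→East 4·7=28, M5→East 8·10=80, M6→East 6·18=108, M7→West 2·19=38, M8→East 4·8=32. Service 424; fixed 376; total 800.
{East}: M1→East 2·7=14, M2→East 13·6=78, M3→East 5·14=70, M4→East 4·7=28, M5→East 8·10=80, M6→East 6·18=108, M7→East 14·19=266, M8→East 4·8=32. Service 676; fixed 166; total 842.
{North, East}: service 488 + fixed 406 = 894
{North, South, East, West}: service 402 + fixed 970 = 1372
No other subset beats 800.

Minimum total cost: 800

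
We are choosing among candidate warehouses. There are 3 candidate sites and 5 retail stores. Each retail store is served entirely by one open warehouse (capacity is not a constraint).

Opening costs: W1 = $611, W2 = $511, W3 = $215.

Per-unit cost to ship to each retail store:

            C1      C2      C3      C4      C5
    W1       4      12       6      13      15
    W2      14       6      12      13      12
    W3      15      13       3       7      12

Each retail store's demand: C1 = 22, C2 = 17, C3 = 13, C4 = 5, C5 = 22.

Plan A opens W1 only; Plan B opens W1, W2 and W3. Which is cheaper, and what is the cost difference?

Plan A is cheaper by 489.

Plan A: {W1}: C1→W1 4·22=88, C2→W1 12·17=204, C3→W1 6·13=78, C4→W1 13·5=65, C5→W1 15·22=330. Service 765; fixed 611; total 1376.
Plan B: {W1, W2, W3}: C1→W1 4·22=88, C2→W2 6·17=102, C3→W3 3·13=39, C4→W3 7·5=35, C5→W2 12·22=264. Service 528; fixed 1337; total 1865.
Difference: |1376 − 1865| = 489.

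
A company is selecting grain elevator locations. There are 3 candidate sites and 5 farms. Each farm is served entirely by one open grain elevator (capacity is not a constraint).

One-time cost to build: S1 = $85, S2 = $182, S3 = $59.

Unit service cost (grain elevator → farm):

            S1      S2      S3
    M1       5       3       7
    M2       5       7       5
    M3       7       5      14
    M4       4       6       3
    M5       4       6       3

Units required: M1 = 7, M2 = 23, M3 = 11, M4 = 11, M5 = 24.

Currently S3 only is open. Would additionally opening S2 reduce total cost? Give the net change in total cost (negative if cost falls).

No — net change +55 (cost rises by 55).

Current service cost with {S3}: 423.
Adding S2: each farm re-picks its cheapest; new service cost 296, saving 127.
Extra fixed cost: 182. Net change = 182 − 127 = 55.
(Totals: 482 → 537.)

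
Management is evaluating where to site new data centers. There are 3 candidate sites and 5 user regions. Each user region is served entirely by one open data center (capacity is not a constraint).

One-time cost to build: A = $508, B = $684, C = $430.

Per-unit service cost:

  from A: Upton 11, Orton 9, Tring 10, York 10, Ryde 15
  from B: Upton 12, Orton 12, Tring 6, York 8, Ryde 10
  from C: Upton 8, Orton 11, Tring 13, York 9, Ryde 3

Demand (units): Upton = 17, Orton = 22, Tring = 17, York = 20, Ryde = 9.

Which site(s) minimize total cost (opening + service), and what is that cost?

For any fixed open set, each user region goes to its cheapest open site; total = fixed + service.
{C}: Upton→C 8·17=136, Orton→C 11·22=242, Tring→C 13·17=221, York→C 9·20=180, Ryde→C 3·9=27. Service 806; fixed 430; total 1236.
{A}: service 890 + fixed 508 = 1398
{B}: service 820 + fixed 684 = 1504
{A, B, C}: service 623 + fixed 1622 = 2245
No other subset beats 1236.

Open C only; minimum total cost 1236.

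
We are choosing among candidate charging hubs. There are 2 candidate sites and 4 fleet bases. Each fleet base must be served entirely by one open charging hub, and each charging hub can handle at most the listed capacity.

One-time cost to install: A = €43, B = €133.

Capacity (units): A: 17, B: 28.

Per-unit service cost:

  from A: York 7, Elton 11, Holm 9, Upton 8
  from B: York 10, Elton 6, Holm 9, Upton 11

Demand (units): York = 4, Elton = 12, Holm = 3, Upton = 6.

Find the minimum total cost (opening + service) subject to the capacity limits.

Minimum total cost: 338

Open {B}: York→B 10·4=40, Elton→B 6·12=72, Holm→B 9·3=27, Upton→B 11·6=66.
Loads: B carries 25/28. Service 205; fixed 133; total 338.
Next best feasible plan costs 351.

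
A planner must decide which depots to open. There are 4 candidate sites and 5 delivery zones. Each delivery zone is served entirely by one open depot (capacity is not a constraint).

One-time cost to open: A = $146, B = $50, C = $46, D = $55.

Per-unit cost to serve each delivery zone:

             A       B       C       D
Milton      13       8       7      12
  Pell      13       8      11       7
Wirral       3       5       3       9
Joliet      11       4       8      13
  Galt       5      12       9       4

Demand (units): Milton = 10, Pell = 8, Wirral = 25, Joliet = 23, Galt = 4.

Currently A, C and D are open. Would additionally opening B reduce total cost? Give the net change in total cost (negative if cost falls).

Current service cost with {A, C, D}: 401.
Adding B: each delivery zone re-picks its cheapest; new service cost 309, saving 92.
Extra fixed cost: 50. Net change = 50 − 92 = -42.
(Totals: 648 → 606.)

Yes — net change −42 (cost falls by 42).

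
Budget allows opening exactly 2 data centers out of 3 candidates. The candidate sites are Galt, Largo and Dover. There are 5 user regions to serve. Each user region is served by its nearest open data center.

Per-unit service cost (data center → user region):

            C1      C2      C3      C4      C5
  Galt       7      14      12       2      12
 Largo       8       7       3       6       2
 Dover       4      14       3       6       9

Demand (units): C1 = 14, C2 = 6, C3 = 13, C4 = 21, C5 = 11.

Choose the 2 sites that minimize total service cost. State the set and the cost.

With exactly 2 open, each user region uses its cheapest among the chosen.
{Galt, Largo}: C1→Galt 7·14=98, C2→Largo 7·6=42, C3→Largo 3·13=39, C4→Galt 2·21=42, C5→Largo 2·11=22. Service cost 243.
{Largo, Dover}: service cost 285
{Galt, Dover}: service cost 320
Among all 3 size-2 choices, {Galt, Largo} is lowest.

Choose Galt and Largo; total service cost 243.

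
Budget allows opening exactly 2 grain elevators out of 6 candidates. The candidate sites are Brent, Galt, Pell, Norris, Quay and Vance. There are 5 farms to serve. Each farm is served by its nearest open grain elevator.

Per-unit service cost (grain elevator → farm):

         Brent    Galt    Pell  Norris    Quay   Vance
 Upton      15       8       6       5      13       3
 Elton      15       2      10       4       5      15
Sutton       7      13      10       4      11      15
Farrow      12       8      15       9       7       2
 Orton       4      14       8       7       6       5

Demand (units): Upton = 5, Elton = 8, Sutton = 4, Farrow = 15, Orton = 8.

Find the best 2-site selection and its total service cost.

With exactly 2 open, each farm uses its cheapest among the chosen.
{Norris, Vance}: Upton→Vance 3·5=15, Elton→Norris 4·8=32, Sutton→Norris 4·4=16, Farrow→Vance 2·15=30, Orton→Vance 5·8=40. Service cost 133.
{Galt, Vance}: service cost 153
{Quay, Vance}: service cost 169
Among all 15 size-2 choices, {Norris, Vance} is lowest.

Choose Norris and Vance; total service cost 133.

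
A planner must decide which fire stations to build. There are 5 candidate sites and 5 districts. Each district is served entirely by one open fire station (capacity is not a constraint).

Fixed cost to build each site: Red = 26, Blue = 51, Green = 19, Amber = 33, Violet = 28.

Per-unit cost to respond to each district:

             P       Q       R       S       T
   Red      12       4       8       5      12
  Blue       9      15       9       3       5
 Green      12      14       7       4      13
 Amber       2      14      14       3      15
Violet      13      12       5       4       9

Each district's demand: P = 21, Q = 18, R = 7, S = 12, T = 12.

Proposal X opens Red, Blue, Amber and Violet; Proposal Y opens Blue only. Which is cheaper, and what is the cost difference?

Proposal X: {Red, Blue, Amber, Violet}: P→Amber 2·21=42, Q→Red 4·18=72, R→Violet 5·7=35, S→Blue 3·12=36, T→Blue 5·12=60. Service 245; fixed 138; total 383.
Proposal Y: {Blue}: P→Blue 9·21=189, Q→Blue 15·18=270, R→Blue 9·7=63, S→Blue 3·12=36, T→Blue 5·12=60. Service 618; fixed 51; total 669.
Difference: |383 − 669| = 286.

Proposal X is cheaper by 286.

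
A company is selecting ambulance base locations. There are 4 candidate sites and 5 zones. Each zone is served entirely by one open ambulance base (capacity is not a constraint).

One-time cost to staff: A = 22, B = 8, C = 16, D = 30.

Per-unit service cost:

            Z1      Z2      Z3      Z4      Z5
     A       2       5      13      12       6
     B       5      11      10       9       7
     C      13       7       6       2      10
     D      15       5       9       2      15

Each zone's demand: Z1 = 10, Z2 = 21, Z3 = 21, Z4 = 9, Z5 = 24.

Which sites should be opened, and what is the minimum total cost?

For any fixed open set, each zone goes to its cheapest open site; total = fixed + service.
{A, C}: Z1→A 2·10=20, Z2→A 5·21=105, Z3→C 6·21=126, Z4→C 2·9=18, Z5→A 6·24=144. Service 413; fixed 38; total 451.
{A, B, C}: service 413 + fixed 46 = 459
{A, C, D}: service 413 + fixed 68 = 481
{A, B, C, D}: Z1→A 2·10=20, Z2→A 5·21=105, Z3→C 6·21=126, Z4→C 2·9=18, Z5→A 6·24=144. Service 413; fixed 76; total 489.
No other subset beats 451.

Open A and C; minimum total cost 451.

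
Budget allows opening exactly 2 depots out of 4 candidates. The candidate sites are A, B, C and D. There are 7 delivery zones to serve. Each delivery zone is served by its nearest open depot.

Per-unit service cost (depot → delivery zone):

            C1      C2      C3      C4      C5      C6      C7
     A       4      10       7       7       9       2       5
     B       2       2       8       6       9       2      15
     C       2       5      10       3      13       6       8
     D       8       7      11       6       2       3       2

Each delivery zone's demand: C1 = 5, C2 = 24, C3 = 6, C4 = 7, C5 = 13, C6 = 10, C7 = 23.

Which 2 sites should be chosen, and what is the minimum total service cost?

With exactly 2 open, each delivery zone uses its cheapest among the chosen.
{B, D}: C1→B 2·5=10, C2→B 2·24=48, C3→B 8·6=48, C4→B 6·7=42, C5→D 2·13=26, C6→B 2·10=20, C7→D 2·23=46. Service cost 240.
{C, D}: service cost 313
{A, D}: service cost 364
Among all 6 size-2 choices, {B, D} is lowest.

Choose B and D; total service cost 240.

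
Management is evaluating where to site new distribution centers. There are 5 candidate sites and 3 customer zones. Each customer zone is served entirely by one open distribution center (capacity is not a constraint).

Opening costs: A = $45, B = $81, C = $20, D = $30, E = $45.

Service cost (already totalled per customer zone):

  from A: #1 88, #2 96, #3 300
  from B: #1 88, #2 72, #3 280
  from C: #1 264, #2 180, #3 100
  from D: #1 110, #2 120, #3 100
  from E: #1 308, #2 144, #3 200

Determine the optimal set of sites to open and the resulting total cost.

Open A and C; minimum total cost 349.

For any fixed open set, each customer zone goes to its cheapest open site; total = fixed + service.
{A, C}: #1→A 88, #2→A 96, #3→C 100. Service 284; fixed 65; total 349.
{A, D}: #1→A 88, #2→A 96, #3→D 100. Service 284; fixed 75; total 359.
{D}: service 330 + fixed 30 = 360
{A, B, C, D, E}: service 260 + fixed 221 = 481
No other subset beats 349.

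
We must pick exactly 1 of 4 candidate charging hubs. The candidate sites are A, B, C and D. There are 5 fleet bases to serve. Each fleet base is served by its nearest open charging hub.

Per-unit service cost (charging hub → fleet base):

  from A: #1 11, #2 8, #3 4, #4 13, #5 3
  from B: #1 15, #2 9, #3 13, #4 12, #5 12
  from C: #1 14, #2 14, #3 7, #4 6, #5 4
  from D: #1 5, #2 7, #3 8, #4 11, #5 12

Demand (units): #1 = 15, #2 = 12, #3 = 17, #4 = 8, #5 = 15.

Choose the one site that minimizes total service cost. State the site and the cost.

With exactly 1 open, each fleet base uses its cheapest among the chosen.
{A}: #1→A 11·15=165, #2→A 8·12=96, #3→A 4·17=68, #4→A 13·8=104, #5→A 3·15=45. Service cost 478.
{D}: service cost 563
{C}: service cost 605
Among all 4 size-1 choices, {A} is lowest.

Choose A only; total service cost 478.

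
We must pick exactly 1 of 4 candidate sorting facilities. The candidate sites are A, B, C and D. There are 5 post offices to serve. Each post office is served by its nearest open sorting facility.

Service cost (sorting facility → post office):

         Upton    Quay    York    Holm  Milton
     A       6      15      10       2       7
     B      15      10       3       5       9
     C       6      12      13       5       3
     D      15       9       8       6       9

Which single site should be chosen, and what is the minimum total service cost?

Choose C only; total service cost 39.

With exactly 1 open, each post office uses its cheapest among the chosen.
{C}: Upton→C 6, Quay→C 12, York→C 13, Holm→C 5, Milton→C 3. Service cost 39.
{A}: service cost 40
{B}: service cost 42
Among all 4 size-1 choices, {C} is lowest.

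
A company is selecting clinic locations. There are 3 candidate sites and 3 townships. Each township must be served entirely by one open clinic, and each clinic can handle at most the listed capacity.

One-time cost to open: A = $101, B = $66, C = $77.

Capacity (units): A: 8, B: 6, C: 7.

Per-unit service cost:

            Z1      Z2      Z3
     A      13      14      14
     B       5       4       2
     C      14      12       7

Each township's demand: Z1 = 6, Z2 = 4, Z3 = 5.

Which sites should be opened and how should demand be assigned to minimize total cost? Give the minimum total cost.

Minimum total cost: 365

Open {A, B, C}: Z1→B 5·6=30, Z2→A 14·4=56, Z3→C 7·5=35.
Loads: A carries 4/8, B carries 6/6, C carries 5/7. Service 121; fixed 244; total 365.
Next best feasible plan costs 373.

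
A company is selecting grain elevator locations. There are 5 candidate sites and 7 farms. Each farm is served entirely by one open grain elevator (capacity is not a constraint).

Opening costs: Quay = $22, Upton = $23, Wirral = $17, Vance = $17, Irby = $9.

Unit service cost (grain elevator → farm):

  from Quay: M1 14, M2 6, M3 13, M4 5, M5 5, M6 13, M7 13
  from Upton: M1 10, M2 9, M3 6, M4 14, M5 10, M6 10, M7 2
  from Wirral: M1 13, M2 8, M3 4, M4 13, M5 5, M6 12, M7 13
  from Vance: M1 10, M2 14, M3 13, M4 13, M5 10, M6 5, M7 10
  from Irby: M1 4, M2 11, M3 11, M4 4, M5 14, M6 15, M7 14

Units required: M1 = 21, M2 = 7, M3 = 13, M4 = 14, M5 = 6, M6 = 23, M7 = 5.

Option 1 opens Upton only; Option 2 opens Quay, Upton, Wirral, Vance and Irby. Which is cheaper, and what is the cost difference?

Option 2 is cheaper by 393.

Option 1: {Upton}: M1→Upton 10·21=210, M2→Upton 9·7=63, M3→Upton 6·13=78, M4→Upton 14·14=196, M5→Upton 10·6=60, M6→Upton 10·23=230, M7→Upton 2·5=10. Service 847; fixed 23; total 870.
Option 2: {Quay, Upton, Wirral, Vance, Irby}: M1→Irby 4·21=84, M2→Quay 6·7=42, M3→Wirral 4·13=52, M4→Irby 4·14=56, M5→Quay 5·6=30, M6→Vance 5·23=115, M7→Upton 2·5=10. Service 389; fixed 88; total 477.
Difference: |870 − 477| = 393.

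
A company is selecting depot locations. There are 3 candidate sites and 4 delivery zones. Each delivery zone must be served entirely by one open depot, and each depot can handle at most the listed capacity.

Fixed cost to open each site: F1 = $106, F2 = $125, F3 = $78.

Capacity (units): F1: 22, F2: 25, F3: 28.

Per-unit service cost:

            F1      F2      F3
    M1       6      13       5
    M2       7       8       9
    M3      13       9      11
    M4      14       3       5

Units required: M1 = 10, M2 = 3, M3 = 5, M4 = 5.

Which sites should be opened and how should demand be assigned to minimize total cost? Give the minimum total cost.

Open {F3}: M1→F3 5·10=50, M2→F3 9·3=27, M3→F3 11·5=55, M4→F3 5·5=25.
Loads: F3 carries 23/28. Service 157; fixed 78; total 235.
Next best feasible plan costs 335.

Minimum total cost: 235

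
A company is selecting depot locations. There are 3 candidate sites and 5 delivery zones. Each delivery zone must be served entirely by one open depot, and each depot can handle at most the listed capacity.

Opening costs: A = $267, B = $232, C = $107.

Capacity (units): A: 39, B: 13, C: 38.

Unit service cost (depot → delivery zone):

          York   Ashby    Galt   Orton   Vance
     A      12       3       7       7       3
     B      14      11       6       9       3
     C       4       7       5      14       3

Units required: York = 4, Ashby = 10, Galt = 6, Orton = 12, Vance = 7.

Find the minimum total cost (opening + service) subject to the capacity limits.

Open {A}: York→A 12·4=48, Ashby→A 3·10=30, Galt→A 7·6=42, Orton→A 7·12=84, Vance→A 3·7=21.
Loads: A carries 39/39. Service 225; fixed 267; total 492.
Next best feasible plan costs 555.

Minimum total cost: 492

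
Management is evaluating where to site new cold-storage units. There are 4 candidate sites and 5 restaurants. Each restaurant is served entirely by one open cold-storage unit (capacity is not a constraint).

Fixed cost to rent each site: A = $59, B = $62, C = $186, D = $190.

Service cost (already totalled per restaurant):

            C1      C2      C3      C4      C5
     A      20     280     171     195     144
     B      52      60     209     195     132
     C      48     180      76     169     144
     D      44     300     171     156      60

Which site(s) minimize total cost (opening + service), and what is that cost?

Open A and B; minimum total cost 699.

For any fixed open set, each restaurant goes to its cheapest open site; total = fixed + service.
{A, B}: C1→A 20, C2→B 60, C3→A 171, C4→A 195, C5→B 132. Service 578; fixed 121; total 699.
{B}: C1→B 52, C2→B 60, C3→B 209, C4→B 195, C5→B 132. Service 648; fixed 62; total 710.
{B, C}: C1→C 48, C2→B 60, C3→C 76, C4→C 169, C5→B 132. Service 485; fixed 248; total 733.
{A, B, C, D}: service 372 + fixed 497 = 869
(All 15 nonempty subsets were checked; A and B is lowest.)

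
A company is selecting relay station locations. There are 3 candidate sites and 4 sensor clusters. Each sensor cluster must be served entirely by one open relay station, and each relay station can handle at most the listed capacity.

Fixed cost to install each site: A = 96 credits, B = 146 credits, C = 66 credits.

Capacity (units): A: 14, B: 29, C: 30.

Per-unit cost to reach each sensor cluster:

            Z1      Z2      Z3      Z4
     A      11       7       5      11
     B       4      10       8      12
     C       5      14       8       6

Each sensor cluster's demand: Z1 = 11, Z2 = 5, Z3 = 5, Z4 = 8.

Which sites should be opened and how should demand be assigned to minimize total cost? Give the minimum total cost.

Open {C}: Z1→C 5·11=55, Z2→C 14·5=70, Z3→C 8·5=40, Z4→C 6·8=48.
Loads: C carries 29/30. Service 213; fixed 66; total 279.
Next best feasible plan costs 325.

Minimum total cost: 279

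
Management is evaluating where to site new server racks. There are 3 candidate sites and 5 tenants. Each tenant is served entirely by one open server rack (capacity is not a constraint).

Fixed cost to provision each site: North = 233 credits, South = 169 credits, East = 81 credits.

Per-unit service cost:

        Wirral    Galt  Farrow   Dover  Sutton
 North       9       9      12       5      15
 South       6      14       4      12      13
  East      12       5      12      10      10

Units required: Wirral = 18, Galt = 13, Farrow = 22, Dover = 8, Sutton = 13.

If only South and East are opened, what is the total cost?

Each tenant is assigned to its cheapest site among the open ones.
{South, East}: Wirral→South 6·18=108, Galt→East 5·13=65, Farrow→South 4·22=88, Dover→East 10·8=80, Sutton→East 10·13=130. Service 471; fixed 250; total 721.

Total cost: 721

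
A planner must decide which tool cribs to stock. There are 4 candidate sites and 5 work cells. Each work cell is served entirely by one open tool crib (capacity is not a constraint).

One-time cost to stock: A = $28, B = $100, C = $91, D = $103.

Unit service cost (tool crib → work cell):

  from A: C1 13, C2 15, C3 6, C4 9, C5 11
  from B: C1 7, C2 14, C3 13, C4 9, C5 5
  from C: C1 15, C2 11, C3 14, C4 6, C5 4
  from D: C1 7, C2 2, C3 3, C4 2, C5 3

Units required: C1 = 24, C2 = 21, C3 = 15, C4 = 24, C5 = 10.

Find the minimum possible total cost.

For any fixed open set, each work cell goes to its cheapest open site; total = fixed + service.
{D}: C1→D 7·24=168, C2→D 2·21=42, C3→D 3·15=45, C4→D 2·24=48, C5→D 3·10=30. Service 333; fixed 103; total 436.
{A, D}: C1→D 7·24=168, C2→D 2·21=42, C3→D 3·15=45, C4→D 2·24=48, C5→D 3·10=30. Service 333; fixed 131; total 464.
{C, D}: service 333 + fixed 194 = 527
{A, B, C, D}: service 333 + fixed 322 = 655
No other subset beats 436.

Minimum total cost: 436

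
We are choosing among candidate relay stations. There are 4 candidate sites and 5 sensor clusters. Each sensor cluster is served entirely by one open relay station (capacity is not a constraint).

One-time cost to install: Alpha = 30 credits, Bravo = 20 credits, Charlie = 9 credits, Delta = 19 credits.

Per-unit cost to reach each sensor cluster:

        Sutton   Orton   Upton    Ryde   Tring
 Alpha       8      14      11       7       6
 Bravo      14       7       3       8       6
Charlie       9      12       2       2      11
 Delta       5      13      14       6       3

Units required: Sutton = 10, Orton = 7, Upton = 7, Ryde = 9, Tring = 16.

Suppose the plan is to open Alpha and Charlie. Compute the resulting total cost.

Total cost: 331

Each sensor cluster is assigned to its cheapest site among the open ones.
{Alpha, Charlie}: Sutton→Alpha 8·10=80, Orton→Charlie 12·7=84, Upton→Charlie 2·7=14, Ryde→Charlie 2·9=18, Tring→Alpha 6·16=96. Service 292; fixed 39; total 331.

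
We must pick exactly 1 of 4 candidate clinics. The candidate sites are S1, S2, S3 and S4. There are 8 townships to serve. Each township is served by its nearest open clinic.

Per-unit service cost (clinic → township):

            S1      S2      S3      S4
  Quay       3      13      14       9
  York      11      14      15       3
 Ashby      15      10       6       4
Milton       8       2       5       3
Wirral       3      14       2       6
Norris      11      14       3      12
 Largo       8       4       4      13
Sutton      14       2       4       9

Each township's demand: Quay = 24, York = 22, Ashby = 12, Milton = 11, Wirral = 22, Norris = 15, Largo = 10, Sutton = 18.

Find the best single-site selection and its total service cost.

With exactly 1 open, each township uses its cheapest among the chosen.
{S4}: Quay→S4 9·24=216, York→S4 3·22=66, Ashby→S4 4·12=48, Milton→S4 3·11=33, Wirral→S4 6·22=132, Norris→S4 12·15=180, Largo→S4 13·10=130, Sutton→S4 9·18=162. Service cost 967.
{S3}: service cost 994
{S1}: service cost 1145
Among all 4 size-1 choices, {S4} is lowest.

Choose S4 only; total service cost 967.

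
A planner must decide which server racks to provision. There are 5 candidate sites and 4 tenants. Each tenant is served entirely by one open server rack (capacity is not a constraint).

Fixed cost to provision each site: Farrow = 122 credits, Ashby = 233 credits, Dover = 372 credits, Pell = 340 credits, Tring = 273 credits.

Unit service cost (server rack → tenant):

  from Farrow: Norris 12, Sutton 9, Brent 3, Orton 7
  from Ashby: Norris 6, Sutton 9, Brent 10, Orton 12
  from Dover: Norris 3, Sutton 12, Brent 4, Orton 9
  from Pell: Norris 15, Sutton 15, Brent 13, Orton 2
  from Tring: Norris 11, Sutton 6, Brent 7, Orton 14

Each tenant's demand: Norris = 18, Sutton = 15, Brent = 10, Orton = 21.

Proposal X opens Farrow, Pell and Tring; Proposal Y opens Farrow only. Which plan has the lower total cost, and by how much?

Proposal X: {Farrow, Pell, Tring}: Norris→Tring 11·18=198, Sutton→Tring 6·15=90, Brent→Farrow 3·10=30, Orton→Pell 2·21=42. Service 360; fixed 735; total 1095.
Proposal Y: {Farrow}: Norris→Farrow 12·18=216, Sutton→Farrow 9·15=135, Brent→Farrow 3·10=30, Orton→Farrow 7·21=147. Service 528; fixed 122; total 650.
Difference: |1095 − 650| = 445.

Proposal Y is cheaper by 445.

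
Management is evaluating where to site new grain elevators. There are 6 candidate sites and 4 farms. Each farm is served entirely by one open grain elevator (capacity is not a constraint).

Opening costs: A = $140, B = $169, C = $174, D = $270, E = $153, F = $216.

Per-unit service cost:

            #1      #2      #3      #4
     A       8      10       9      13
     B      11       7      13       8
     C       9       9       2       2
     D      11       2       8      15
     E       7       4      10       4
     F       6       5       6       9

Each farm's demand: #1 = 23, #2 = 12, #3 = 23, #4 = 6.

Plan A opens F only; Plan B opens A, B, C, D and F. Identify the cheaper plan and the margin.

Plan A is cheaper by 583.

Plan A: {F}: #1→F 6·23=138, #2→F 5·12=60, #3→F 6·23=138, #4→F 9·6=54. Service 390; fixed 216; total 606.
Plan B: {A, B, C, D, F}: #1→F 6·23=138, #2→D 2·12=24, #3→C 2·23=46, #4→C 2·6=12. Service 220; fixed 969; total 1189.
Difference: |606 − 1189| = 583.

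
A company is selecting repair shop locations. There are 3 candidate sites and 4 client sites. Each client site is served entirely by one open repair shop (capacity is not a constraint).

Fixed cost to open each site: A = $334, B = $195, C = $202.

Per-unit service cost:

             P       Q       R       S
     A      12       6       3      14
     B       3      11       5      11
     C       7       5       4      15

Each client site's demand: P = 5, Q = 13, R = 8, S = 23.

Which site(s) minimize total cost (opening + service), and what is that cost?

Open B only; minimum total cost 646.

For any fixed open set, each client site goes to its cheapest open site; total = fixed + service.
{B}: P→B 3·5=15, Q→B 11·13=143, R→B 5·8=40, S→B 11·23=253. Service 451; fixed 195; total 646.
{C}: service 477 + fixed 202 = 679
{B, C}: P→B 3·5=15, Q→C 5·13=65, R→C 4·8=32, S→B 11·23=253. Service 365; fixed 397; total 762.
{A, B, C}: P→B 3·5=15, Q→C 5·13=65, R→A 3·8=24, S→B 11·23=253. Service 357; fixed 731; total 1088.
(All 7 nonempty subsets were checked; B only is lowest.)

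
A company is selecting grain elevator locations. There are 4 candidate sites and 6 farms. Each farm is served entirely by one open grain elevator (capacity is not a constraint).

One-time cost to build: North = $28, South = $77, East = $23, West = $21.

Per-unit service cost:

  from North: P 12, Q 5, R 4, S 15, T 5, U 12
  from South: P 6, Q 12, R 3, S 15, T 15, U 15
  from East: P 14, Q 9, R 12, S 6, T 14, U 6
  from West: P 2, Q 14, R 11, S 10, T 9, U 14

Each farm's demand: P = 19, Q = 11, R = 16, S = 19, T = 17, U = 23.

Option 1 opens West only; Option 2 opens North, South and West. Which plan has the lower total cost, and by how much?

Option 1: {West}: P→West 2·19=38, Q→West 14·11=154, R→West 11·16=176, S→West 10·19=190, T→West 9·17=153, U→West 14·23=322. Service 1033; fixed 21; total 1054.
Option 2: {North, South, West}: P→West 2·19=38, Q→North 5·11=55, R→South 3·16=48, S→West 10·19=190, T→North 5·17=85, U→North 12·23=276. Service 692; fixed 126; total 818.
Difference: |1054 − 818| = 236.

Option 2 is cheaper by 236.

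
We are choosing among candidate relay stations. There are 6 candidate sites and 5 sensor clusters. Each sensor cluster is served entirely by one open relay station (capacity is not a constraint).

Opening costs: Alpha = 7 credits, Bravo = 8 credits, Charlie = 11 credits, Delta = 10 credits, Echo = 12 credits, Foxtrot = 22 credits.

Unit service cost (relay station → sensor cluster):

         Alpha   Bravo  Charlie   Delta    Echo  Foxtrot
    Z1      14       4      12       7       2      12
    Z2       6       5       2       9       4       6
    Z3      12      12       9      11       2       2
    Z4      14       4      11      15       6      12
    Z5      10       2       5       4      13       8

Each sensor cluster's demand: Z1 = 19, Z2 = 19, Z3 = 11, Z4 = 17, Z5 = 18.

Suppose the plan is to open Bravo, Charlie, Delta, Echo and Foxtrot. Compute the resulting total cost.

Total cost: 265

Each sensor cluster is assigned to its cheapest site among the open ones.
{Bravo, Charlie, Delta, Echo, Foxtrot}: Z1→Echo 2·19=38, Z2→Charlie 2·19=38, Z3→Echo 2·11=22, Z4→Bravo 4·17=68, Z5→Bravo 2·18=36. Service 202; fixed 63; total 265.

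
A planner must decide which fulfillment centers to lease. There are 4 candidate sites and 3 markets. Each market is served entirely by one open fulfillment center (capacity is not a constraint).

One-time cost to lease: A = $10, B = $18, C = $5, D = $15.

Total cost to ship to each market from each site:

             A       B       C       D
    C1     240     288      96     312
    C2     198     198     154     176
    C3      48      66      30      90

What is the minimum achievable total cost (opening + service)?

For any fixed open set, each market goes to its cheapest open site; total = fixed + service.
{C}: C1→C 96, C2→C 154, C3→C 30. Service 280; fixed 5; total 285.
{A, C}: C1→C 96, C2→C 154, C3→C 30. Service 280; fixed 15; total 295.
{C, D}: C1→C 96, C2→C 154, C3→C 30. Service 280; fixed 20; total 300.
{A, B, C, D}: service 280 + fixed 48 = 328
No other subset beats 285.

Minimum total cost: 285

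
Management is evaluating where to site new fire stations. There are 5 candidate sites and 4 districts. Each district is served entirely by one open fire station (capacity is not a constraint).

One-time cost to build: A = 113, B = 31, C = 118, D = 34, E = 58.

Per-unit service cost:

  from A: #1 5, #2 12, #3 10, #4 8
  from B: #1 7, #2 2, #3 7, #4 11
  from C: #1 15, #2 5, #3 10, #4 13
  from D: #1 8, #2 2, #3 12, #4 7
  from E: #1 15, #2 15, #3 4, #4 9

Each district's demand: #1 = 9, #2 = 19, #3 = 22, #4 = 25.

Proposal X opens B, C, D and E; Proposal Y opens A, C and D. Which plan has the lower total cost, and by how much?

Proposal X: {B, C, D, E}: #1→B 7·9=63, #2→B 2·19=38, #3→E 4·22=88, #4→D 7·25=175. Service 364; fixed 241; total 605.
Proposal Y: {A, C, D}: #1→A 5·9=45, #2→D 2·19=38, #3→A 10·22=220, #4→D 7·25=175. Service 478; fixed 265; total 743.
Difference: |605 − 743| = 138.

Proposal X is cheaper by 138.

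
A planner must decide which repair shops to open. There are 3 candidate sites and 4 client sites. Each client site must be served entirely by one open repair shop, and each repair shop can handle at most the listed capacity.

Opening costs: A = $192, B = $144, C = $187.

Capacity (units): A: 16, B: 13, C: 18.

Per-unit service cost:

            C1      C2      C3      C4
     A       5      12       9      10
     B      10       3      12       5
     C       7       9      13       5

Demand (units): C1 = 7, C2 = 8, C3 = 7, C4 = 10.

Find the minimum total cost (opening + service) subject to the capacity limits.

Open {A, C}: C1→A 5·7=35, C2→C 9·8=72, C3→A 9·7=63, C4→C 5·10=50.
Loads: A carries 14/16, C carries 18/18. Service 220; fixed 379; total 599.
Next best feasible plan costs 637.

Minimum total cost: 599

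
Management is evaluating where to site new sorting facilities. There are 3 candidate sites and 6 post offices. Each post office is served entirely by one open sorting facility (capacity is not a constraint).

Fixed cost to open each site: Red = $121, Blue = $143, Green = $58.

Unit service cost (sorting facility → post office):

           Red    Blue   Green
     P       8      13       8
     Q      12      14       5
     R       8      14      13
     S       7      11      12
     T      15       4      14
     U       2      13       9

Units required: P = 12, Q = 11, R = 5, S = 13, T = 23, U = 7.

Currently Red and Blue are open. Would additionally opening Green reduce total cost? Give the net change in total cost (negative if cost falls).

Yes — net change −19 (cost falls by 19).

Current service cost with {Red, Blue}: 465.
Adding Green: each post office re-picks its cheapest; new service cost 388, saving 77.
Extra fixed cost: 58. Net change = 58 − 77 = -19.
(Totals: 729 → 710.)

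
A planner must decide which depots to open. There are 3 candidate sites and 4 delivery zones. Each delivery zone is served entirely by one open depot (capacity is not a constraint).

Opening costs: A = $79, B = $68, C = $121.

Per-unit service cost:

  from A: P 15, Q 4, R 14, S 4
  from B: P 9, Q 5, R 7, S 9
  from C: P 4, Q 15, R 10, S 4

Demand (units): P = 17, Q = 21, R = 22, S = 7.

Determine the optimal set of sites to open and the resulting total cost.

For any fixed open set, each delivery zone goes to its cheapest open site; total = fixed + service.
{B}: P→B 9·17=153, Q→B 5·21=105, R→B 7·22=154, S→B 9·7=63. Service 475; fixed 68; total 543.
{B, C}: P→C 4·17=68, Q→B 5·21=105, R→B 7·22=154, S→C 4·7=28. Service 355; fixed 189; total 544.
{A, B}: service 419 + fixed 147 = 566
{A, B, C}: service 334 + fixed 268 = 602
(All 7 nonempty subsets were checked; B only is lowest.)

Open B only; minimum total cost 543.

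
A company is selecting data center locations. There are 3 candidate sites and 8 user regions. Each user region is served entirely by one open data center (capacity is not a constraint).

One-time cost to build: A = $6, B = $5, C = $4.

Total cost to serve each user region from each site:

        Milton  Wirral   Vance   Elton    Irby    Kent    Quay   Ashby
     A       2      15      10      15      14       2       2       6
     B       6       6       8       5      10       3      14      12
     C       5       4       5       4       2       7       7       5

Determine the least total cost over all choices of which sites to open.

For any fixed open set, each user region goes to its cheapest open site; total = fixed + service.
{A, C}: Milton→A 2, Wirral→C 4, Vance→C 5, Elton→C 4, Irby→C 2, Kent→A 2, Quay→A 2, Ashby→C 5. Service 26; fixed 10; total 36.
{A, B, C}: service 26 + fixed 15 = 41
{C}: Milton→C 5, Wirral→C 4, Vance→C 5, Elton→C 4, Irby→C 2, Kent→C 7, Quay→C 7, Ashby→C 5. Service 39; fixed 4; total 43.
(All 7 nonempty subsets were checked; A and C is lowest.)

Minimum total cost: 36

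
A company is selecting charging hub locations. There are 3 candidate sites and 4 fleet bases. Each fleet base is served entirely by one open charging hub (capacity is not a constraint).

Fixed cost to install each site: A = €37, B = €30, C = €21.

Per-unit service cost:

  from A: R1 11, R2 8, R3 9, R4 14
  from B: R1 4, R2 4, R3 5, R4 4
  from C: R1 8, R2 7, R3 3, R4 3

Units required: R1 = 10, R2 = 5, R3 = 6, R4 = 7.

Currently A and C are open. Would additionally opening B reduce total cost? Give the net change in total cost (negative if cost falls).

Current service cost with {A, C}: 154.
Adding B: each fleet base re-picks its cheapest; new service cost 99, saving 55.
Extra fixed cost: 30. Net change = 30 − 55 = -25.
(Totals: 212 → 187.)

Yes — net change −25 (cost falls by 25).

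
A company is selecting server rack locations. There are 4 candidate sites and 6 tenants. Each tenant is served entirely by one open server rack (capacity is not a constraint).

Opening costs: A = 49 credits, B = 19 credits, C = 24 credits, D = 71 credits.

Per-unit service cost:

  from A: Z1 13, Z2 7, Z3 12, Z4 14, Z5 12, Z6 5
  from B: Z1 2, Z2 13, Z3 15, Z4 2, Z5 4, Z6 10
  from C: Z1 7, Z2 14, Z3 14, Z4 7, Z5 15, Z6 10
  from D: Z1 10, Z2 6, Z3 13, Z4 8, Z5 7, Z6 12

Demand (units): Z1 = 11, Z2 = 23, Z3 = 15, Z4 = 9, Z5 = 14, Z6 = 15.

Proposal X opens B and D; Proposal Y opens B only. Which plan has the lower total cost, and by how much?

Proposal X is cheaper by 120.

Proposal X: {B, D}: Z1→B 2·11=22, Z2→D 6·23=138, Z3→D 13·15=195, Z4→B 2·9=18, Z5→B 4·14=56, Z6→B 10·15=150. Service 579; fixed 90; total 669.
Proposal Y: {B}: Z1→B 2·11=22, Z2→B 13·23=299, Z3→B 15·15=225, Z4→B 2·9=18, Z5→B 4·14=56, Z6→B 10·15=150. Service 770; fixed 19; total 789.
Difference: |669 − 789| = 120.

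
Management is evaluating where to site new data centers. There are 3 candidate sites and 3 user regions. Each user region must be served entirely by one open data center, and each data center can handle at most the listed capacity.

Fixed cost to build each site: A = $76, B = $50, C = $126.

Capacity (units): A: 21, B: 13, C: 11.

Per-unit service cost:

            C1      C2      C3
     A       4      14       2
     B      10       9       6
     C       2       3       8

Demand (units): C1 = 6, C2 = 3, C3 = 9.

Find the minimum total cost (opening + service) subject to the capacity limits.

Minimum total cost: 160

Open {A}: C1→A 4·6=24, C2→A 14·3=42, C3→A 2·9=18.
Loads: A carries 18/21. Service 84; fixed 76; total 160.
Next best feasible plan costs 195.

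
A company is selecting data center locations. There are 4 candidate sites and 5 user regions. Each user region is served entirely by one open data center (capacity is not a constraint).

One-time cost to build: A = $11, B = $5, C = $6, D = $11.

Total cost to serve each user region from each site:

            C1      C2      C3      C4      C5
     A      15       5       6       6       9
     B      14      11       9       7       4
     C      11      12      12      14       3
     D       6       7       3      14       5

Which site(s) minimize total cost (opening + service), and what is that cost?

For any fixed open set, each user region goes to its cheapest open site; total = fixed + service.
{B, D}: C1→D 6, C2→D 7, C3→D 3, C4→B 7, C5→B 4. Service 27; fixed 16; total 43.
{D}: service 35 + fixed 11 = 46
{A, D}: C1→D 6, C2→A 5, C3→D 3, C4→A 6, C5→D 5. Service 25; fixed 22; total 47.
{A, B, C, D}: C1→D 6, C2→A 5, C3→D 3, C4→A 6, C5→C 3. Service 23; fixed 33; total 56.
No other subset beats 43.

Open B and D; minimum total cost 43.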